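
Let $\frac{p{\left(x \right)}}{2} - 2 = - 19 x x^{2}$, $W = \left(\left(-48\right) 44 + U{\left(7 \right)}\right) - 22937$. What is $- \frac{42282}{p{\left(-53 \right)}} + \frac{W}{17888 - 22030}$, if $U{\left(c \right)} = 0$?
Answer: $\frac{70767663563}{11716330430} \approx 6.0401$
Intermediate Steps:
$W = -25049$ ($W = \left(\left(-48\right) 44 + 0\right) - 22937 = \left(-2112 + 0\right) - 22937 = -2112 - 22937 = -25049$)
$p{\left(x \right)} = 4 - 38 x^{3}$ ($p{\left(x \right)} = 4 + 2 - 19 x x^{2} = 4 + 2 \left(- 19 x^{3}\right) = 4 - 38 x^{3}$)
$- \frac{42282}{p{\left(-53 \right)}} + \frac{W}{17888 - 22030} = - \frac{42282}{4 - 38 \left(-53\right)^{3}} - \frac{25049}{17888 - 22030} = - \frac{42282}{4 - -5657326} - \frac{25049}{17888 - 22030} = - \frac{42282}{4 + 5657326} - \frac{25049}{-4142} = - \frac{42282}{5657330} - - \frac{25049}{4142} = \left(-42282\right) \frac{1}{5657330} + \frac{25049}{4142} = - \frac{21141}{2828665} + \frac{25049}{4142} = \frac{70767663563}{11716330430}$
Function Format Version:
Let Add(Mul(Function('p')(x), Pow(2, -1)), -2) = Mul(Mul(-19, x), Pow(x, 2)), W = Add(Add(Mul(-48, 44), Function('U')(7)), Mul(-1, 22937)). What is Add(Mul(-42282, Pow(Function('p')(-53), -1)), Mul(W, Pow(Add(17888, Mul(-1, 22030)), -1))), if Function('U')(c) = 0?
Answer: Rational(70767663563, 11716330430) ≈ 6.0401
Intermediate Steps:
W = -25049 (W = Add(Add(Mul(-48, 44), 0), Mul(-1, 22937)) = Add(Add(-2112, 0), -22937) = Add(-2112, -22937) = -25049)
Function('p')(x) = Add(4, Mul(-38, Pow(x, 3))) (Function('p')(x) = Add(4, Mul(2, Mul(Mul(-19, x), Pow(x, 2)))) = Add(4, Mul(2, Mul(-19, Pow(x, 3)))) = Add(4, Mul(-38, Pow(x, 3))))
Add(Mul(-42282, Pow(Function('p')(-53), -1)), Mul(W, Pow(Add(17888, Mul(-1, 22030)), -1))) = Add(Mul(-42282, Pow(Add(4, Mul(-38, Pow(-53, 3))), -1)), Mul(-25049, Pow(Add(17888, Mul(-1, 22030)), -1))) = Add(Mul(-42282, Pow(Add(4, Mul(-38, -148877)), -1)), Mul(-25049, Pow(Add(17888, -22030), -1))) = Add(Mul(-42282, Pow(Add(4, 5657326), -1)), Mul(-25049, Pow(-4142, -1))) = Add(Mul(-42282, Pow(5657330, -1)), Mul(-25049, Rational(-1, 4142))) = Add(Mul(-42282, Rational(1, 5657330)), Rational(25049, 4142)) = Add(Rational(-21141, 2828665), Rational(25049, 4142)) = Rational(70767663563, 11716330430)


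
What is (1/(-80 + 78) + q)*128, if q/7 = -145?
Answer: -129984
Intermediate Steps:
q = -1015 (q = 7*(-145) = -1015)
(1/(-80 + 78) + q)*128 = (1/(-80 + 78) - 1015)*128 = (1/(-2) - 1015)*128 = (-½ - 1015)*128 = -2031/2*128 = -129984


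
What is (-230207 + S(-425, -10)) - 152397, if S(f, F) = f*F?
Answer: -378354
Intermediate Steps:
S(f, F) = F*f
(-230207 + S(-425, -10)) - 152397 = (-230207 - 10*(-425)) - 152397 = (-230207 + 4250) - 152397 = -225957 - 152397 = -378354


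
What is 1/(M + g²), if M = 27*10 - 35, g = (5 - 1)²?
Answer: 1/491 ≈ 0.0020367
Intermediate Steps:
g = 16 (g = 4² = 16)
M = 235 (M = 270 - 35 = 235)
1/(M + g²) = 1/(235 + 16²) = 1/(235 + 256) = 1/491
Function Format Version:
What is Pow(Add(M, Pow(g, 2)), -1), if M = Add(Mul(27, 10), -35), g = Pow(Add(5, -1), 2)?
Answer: Rational(1, 491) ≈ 0.0020367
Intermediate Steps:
g = 16 (g = Pow(4, 2) = 16)
M = 235 (M = Add(270, -35) = 235)
Pow(Add(M, Pow(g, 2)), -1) = Pow(Add(235, Pow(16, 2)), -1) = Pow(Add(235, 256), -1) = Pow(491, -1) = Rational(1, 491)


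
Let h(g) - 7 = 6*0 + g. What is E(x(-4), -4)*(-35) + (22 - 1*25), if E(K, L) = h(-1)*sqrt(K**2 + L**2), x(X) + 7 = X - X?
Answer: -3 - 210*sqrt(65) ≈ -1696.1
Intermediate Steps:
x(X) = -7 (x(X) = -7 + (X - X) = -7 + 0 = -7)
h(g) = 7 + g (h(g) = 7 + (6*0 + g) = 7 + (0 + g) = 7 + g)
E(K, L) = 6*sqrt(K**2 + L**2) (E(K, L) = (7 - 1)*sqrt(K**2 + L**2) = 6*sqrt(K**2 + L**2))
E(x(-4), -4)*(-35) + (22 - 1*25) = (6*sqrt((-7)**2 + (-4)**2))*(-35) + (22 - 1*25) = (6*sqrt(49 + 16))*(-35) + (22 - 25) = (6*sqrt(65))*(-35) - 3 = -210*sqrt(65) - 3 = -3 - 210*sqrt(65)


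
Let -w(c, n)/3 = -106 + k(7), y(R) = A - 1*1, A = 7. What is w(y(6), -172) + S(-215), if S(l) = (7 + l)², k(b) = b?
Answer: 43561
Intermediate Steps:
y(R) = 6 (y(R) = 7 - 1*1 = 7 - 1 = 6)
w(c, n) = 297 (w(c, n) = -3*(-106 + 7) = -3*(-99) = 297)
w(y(6), -172) + S(-215) = 297 + (7 - 215)² = 297 + (-208)² = 297 + 43264 = 43561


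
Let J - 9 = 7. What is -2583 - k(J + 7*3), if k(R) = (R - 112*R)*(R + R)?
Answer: 301335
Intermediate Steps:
J = 16 (J = 9 + 7 = 16)
k(R) = -222*R² (k(R) = (-111*R)*(2*R) = -222*R²)
-2583 - k(J + 7*3) = -2583 - (-222)*(16 + 7*3)² = -2583 - (-222)*(16 + 21)² = -2583 - (-222)*37² = -2583 - (-222)*1369 = -2583 - 1*(-303918) = -2583 + 303918 = 301335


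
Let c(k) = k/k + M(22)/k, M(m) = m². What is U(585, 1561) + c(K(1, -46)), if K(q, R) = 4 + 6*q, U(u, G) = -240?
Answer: -953/5 ≈ -190.60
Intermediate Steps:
c(k) = 1 + 484/k (c(k) = k/k + 22²/k = 1 + 484/k)
U(585, 1561) + c(K(1, -46)) = -240 + (484 + (4 + 6*1))/(4 + 6*1) = -240 + (484 + (4 + 6))/(4 + 6) = -240 + (484 + 10)/10 = -240 + (⅒)*494 = -240 + 247/5 = -953/5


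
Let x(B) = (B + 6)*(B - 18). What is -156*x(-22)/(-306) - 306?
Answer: 1034/51 ≈ 20.275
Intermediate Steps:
x(B) = (-18 + B)*(6 + B) (x(B) = (6 + B)*(-18 + B) = (-18 + B)*(6 + B))
-156*x(-22)/(-306) - 306 = -156*(-108 + (-22)² - 12*(-22))/(-306) - 306 = -156*(-108 + 484 + 264)*(-1)/306 - 306 = -99840*(-1)/306 - 306 = -156*(-320/153) - 306 = 16640/51 - 306 = 1034/51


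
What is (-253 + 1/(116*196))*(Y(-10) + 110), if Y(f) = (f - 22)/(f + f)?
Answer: -1604865753/56840 ≈ -28235.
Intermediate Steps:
Y(f) = (-22 + f)/(2*f) (Y(f) = (-22 + f)/((2*f)) = (-22 + f)*(1/(2*f)) = (-22 + f)/(2*f))
(-253 + 1/(116*196))*(Y(-10) + 110) = (-253 + 1/(116*196))*((½)*(-22 - 10)/(-10) + 110) = (-253 + (1/116)*(1/196))*((½)*(-⅒)*(-32) + 110) = (-253 + 1/22736)*(8/5 + 110) = -5752207/22736*558/5 = -1604865753/56840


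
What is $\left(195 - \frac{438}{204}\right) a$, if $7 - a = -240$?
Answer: $\frac{1619579}{34} \approx 47635.0$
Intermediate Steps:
$a = 247$ ($a = 7 - -240 = 7 + 240 = 247$)
$\left(195 - \frac{438}{204}\right) a = \left(195 - \frac{438}{204}\right) 247 = \left(195 - \frac{73}{34}\right) 247 = \frac{6557}{34} \cdot 247 = \frac{1619579}{34}$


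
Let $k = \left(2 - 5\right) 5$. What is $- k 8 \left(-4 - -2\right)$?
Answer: $-240$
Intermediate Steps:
$k = -15$ ($k = \left(-3\right) 5 = -15$)
$- k 8 \left(-4 - -2\right) = \left(-1\right) \left(-15\right) 8 \left(-4 - -2\right) = 15 \cdot 8 \left(-4 + 2\right) = 120 \left(-2\right) = -240$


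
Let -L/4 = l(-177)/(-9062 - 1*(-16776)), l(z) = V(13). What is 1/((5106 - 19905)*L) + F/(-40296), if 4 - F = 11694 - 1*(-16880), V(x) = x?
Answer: 929034571/1292071092 ≈ 0.71903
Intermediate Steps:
l(z) = 13
F = -28570 (F = 4 - (11694 - 1*(-16880)) = 4 - (11694 + 16880) = 4 - 1*28574 = 4 - 28574 = -28570)
L = -26/3857 (L = -52/(-9062 - 1*(-16776)) = -52/(-9062 + 16776) = -52/7714 = -4*13/7714 = -26/3857 ≈ -0.0067410)
1/((5106 - 19905)*L) + F/(-40296) = 1/((5106 - 19905)*(-26/3857)) - 28570/(-40296) = -3857/26/(-14799) - 28570*(-1/40296) = -1/14799*(-3857/26) + 14285/20148 = 3857/384774 + 14285/20148 = 929034571/1292071092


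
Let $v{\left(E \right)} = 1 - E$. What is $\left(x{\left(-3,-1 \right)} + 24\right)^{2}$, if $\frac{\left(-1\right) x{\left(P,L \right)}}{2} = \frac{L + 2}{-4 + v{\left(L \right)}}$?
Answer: $625$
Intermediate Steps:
$x{\left(P,L \right)} = - \frac{2 \left(2 + L\right)}{-3 - L}$ ($x{\left(P,L \right)} = - 2 \frac{L + 2}{-4 - \left(-1 + L\right)} = - 2 \frac{2 + L}{-3 - L} = - \frac{2 \left(2 + L\right)}{-3 - L}$)
$\left(x{\left(-3,-1 \right)} + 24\right)^{2} = \left(\frac{2 \left(2 - 1\right)}{3 - 1} + 24\right)^{2} = \left(2 \cdot \frac{1}{2} \cdot 1 + 24\right)^{2} = \left(1 + 24\right)^{2} = 25^{2} = 625$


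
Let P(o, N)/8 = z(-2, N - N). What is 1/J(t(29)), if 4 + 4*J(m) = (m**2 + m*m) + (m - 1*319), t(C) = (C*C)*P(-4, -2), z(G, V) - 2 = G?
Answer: -4/323 ≈ -0.012384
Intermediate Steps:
z(G, V) = 2 + G
P(o, N) = 0 (P(o, N) = 8*(2 - 2) = 8*0 = 0)
t(C) = 0 (t(C) = (C*C)*0 = C**2*0 = 0)
J(m) = -323/4 + m**2/2 + m/4 (J(m) = -1 + ((m**2 + m*m) + (m - 1*319))/4 = -1 + ((m**2 + m**2) + (m - 319))/4 = -1 + (2*m**2 + (-319 + m))/4 = -1 + (-319 + m + 2*m**2)/4 = -1 + (-319/4 + m**2/2 + m/4) = -323/4 + m**2/2 + m/4)
1/J(t(29)) = 1/(-323/4 + (1/2)*0**2 + (1/4)*0) = 1/(-323/4 + (1/2)*0 + 0) = 1/(-323/4 + 0 + 0) = 1/(-323/4) = -4/323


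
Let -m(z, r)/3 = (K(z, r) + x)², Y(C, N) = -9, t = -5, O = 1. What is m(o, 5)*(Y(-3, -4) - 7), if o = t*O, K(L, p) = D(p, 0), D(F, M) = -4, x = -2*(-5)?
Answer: 1728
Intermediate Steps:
x = 10
K(L, p) = -4
o = -5 (o = -5*1 = -5)
m(z, r) = -108 (m(z, r) = -3*(-4 + 10)² = -3*6² = -3*36 = -108)
m(o, 5)*(Y(-3, -4) - 7) = -108*(-9 - 7) = -108*(-16) = 1728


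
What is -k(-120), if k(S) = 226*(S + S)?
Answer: 54240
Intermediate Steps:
k(S) = 452*S (k(S) = 226*(2*S) = 452*S)
-k(-120) = -452*(-120) = -1*(-54240) = 54240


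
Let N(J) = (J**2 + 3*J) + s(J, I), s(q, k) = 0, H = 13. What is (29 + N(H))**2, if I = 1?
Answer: 56169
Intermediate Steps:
N(J) = J**2 + 3*J (N(J) = (J**2 + 3*J) + 0 = J**2 + 3*J)
(29 + N(H))**2 = (29 + 13*(3 + 13))**2 = (29 + 13*16)**2 = (29 + 208)**2 = 237**2 = 56169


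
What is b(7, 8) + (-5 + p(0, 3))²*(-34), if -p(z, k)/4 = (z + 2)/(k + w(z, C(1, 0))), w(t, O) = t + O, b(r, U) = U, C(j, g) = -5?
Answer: -26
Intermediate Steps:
w(t, O) = O + t
p(z, k) = -4*(2 + z)/(-5 + k + z) (p(z, k) = -4*(z + 2)/(k + (-5 + z)) = -4*(2 + z)/(-5 + k + z))
b(7, 8) + (-5 + p(0, 3))²*(-34) = 8 + (-5 + 4*(-2 - 1*0)/(-5 + 3 + 0))²*(-34) = 8 + (-5 + 4*(-2 + 0)/(-2))²*(-34) = 8 + (-5 + 4*(-½)*(-2))²*(-34) = 8 + (-5 + 4)²*(-34) = 8 + (-1)²*(-34) = 8 + 1*(-34) = 8 - 34 = -26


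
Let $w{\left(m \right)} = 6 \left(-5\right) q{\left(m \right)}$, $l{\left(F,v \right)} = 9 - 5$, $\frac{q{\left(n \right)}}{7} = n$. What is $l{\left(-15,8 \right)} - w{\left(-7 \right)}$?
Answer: $-1466$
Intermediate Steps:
$q{\left(n \right)} = 7 n$
$l{\left(F,v \right)} = 4$
$w{\left(m \right)} = - 210 m$ ($w{\left(m \right)} = 6 \left(-5\right) 7 m = - 30 \cdot 7 m = - 210 m$)
$l{\left(-15,8 \right)} - w{\left(-7 \right)} = 4 - \left(-210\right) \left(-7\right) = 4 - 1470 = -1466$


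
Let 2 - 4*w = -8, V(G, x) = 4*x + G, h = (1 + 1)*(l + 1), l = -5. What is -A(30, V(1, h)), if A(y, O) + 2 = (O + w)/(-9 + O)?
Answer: 103/80 ≈ 1.2875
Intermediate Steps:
h = -8 (h = (1 + 1)*(-5 + 1) = 2*(-4) = -8)
V(G, x) = G + 4*x
w = 5/2 (w = ½ - ¼*(-8) = ½ + 2 = 5/2 ≈ 2.5000)
A(y, O) = -2 + (5/2 + O)/(-9 + O) (A(y, O) = -2 + (O + 5/2)/(-9 + O) = -2 + (5/2 + O)/(-9 + O))
-A(30, V(1, h)) = -(41/2 - (1 + 4*(-8)))/(-9 + (1 + 4*(-8))) = -(41/2 - (1 - 32))/(-9 + (1 - 32)) = -(41/2 - 1*(-31))/(-9 - 31) = -(41/2 + 31)/(-40) = -(-1)*103/(40*2) = -1*(-103/80) = 103/80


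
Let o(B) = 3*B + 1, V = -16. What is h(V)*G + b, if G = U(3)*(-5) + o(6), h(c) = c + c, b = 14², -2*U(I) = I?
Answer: -652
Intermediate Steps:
U(I) = -I/2
b = 196
o(B) = 1 + 3*B
h(c) = 2*c
G = 53/2 (G = -½*3*(-5) + (1 + 3*6) = -3/2*(-5) + (1 + 18) = 15/2 + 19 = 53/2 ≈ 26.500)
h(V)*G + b = (2*(-16))*(53/2) + 196 = -32*53/2 + 196 = -848 + 196 = -652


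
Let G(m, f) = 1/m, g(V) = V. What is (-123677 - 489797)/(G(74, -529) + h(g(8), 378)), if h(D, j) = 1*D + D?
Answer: -45397076/1185 ≈ -38310.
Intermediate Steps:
h(D, j) = 2*D (h(D, j) = D + D = 2*D)
(-123677 - 489797)/(G(74, -529) + h(g(8), 378)) = (-123677 - 489797)/(1/74 + 2*8) = -613474/(1/74 + 16) = -613474/1185/74 = -613474*74/1185 = -45397076/1185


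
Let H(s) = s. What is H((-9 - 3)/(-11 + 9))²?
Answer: 36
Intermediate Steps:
H((-9 - 3)/(-11 + 9))² = ((-9 - 3)/(-11 + 9))² = (-12/(-2))² = (-12*(-½))² = 6² = 36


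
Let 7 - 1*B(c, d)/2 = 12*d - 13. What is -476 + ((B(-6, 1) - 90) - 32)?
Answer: -582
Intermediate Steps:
B(c, d) = 40 - 24*d (B(c, d) = 14 - 2*(12*d - 13) = 14 - 2*(-13 + 12*d) = 14 + (26 - 24*d) = 40 - 24*d)
-476 + ((B(-6, 1) - 90) - 32) = -476 + (((40 - 24*1) - 90) - 32) = -476 + (((40 - 24) - 90) - 32) = -476 + ((16 - 90) - 32) = -476 + (-74 - 32) = -476 - 106 = -582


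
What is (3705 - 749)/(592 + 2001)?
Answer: 2956/2593 ≈ 1.1400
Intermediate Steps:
(3705 - 749)/(592 + 2001) = 2956/2593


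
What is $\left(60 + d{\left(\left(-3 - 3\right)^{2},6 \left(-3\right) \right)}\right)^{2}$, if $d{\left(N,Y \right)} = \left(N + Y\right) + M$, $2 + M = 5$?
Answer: $6561$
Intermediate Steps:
$M = 3$ ($M = -2 + 5 = 3$)
$d{\left(N,Y \right)} = 3 + N + Y$ ($d{\left(N,Y \right)} = \left(N + Y\right) + 3 = 3 + N + Y$)
$\left(60 + d{\left(\left(-3 - 3\right)^{2},6 \left(-3\right) \right)}\right)^{2} = \left(60 + \left(3 + \left(-3 - 3\right)^{2} + 6 \left(-3\right)\right)\right)^{2} = \left(60 + \left(3 + \left(-6\right)^{2} - 18\right)\right)^{2} = \left(60 + \left(3 + 36 - 18\right)\right)^{2} = \left(60 + 21\right)^{2} = 81^{2} = 6561$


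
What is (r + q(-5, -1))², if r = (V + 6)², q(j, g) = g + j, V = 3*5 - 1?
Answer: 155236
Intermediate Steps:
V = 14 (V = 15 - 1 = 14)
r = 400 (r = (14 + 6)² = 20² = 400)
(r + q(-5, -1))² = (400 + (-1 - 5))² = (400 - 6)² = 394² = 155236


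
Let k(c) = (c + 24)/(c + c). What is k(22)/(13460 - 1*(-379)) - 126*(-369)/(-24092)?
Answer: -1769364517/916875267 ≈ -1.9298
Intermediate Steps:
k(c) = (24 + c)/(2*c) (k(c) = (24 + c)/((2*c)) = (24 + c)*(1/(2*c)) = (24 + c)/(2*c))
k(22)/(13460 - 1*(-379)) - 126*(-369)/(-24092) = ((½)*(24 + 22)/22)/(13460 - 1*(-379)) - 126*(-369)/(-24092) = ((½)*(1/22)*46)/(13460 + 379) + 46494*(-1/24092) = (23/22)/13839 - 23247/12046 = (23/22)*(1/13839) - 23247/12046 = 23/304458 - 23247/12046 = -1769364517/916875267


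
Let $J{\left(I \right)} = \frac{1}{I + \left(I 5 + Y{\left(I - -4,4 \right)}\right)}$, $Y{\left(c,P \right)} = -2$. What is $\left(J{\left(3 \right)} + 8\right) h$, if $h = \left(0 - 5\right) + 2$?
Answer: $- \frac{387}{16} \approx -24.188$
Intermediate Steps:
$h = -3$ ($h = -5 + 2 = -3$)
$J{\left(I \right)} = \frac{1}{-2 + 6 I}$ ($J{\left(I \right)} = \frac{1}{I + \left(I 5 - 2\right)} = \frac{1}{I + \left(5 I - 2\right)} = \frac{1}{I + \left(-2 + 5 I\right)} = \frac{1}{-2 + 6 I}$)
$\left(J{\left(3 \right)} + 8\right) h = \left(\frac{1}{2 \left(-1 + 3 \cdot 3\right)} + 8\right) \left(-3\right) = \left(\frac{1}{2 \left(-1 + 9\right)} + 8\right) \left(-3\right) = \left(\frac{1}{2 \cdot 8} + 8\right) \left(-3\right) = \left(\frac{1}{2} \cdot \frac{1}{8} + 8\right) \left(-3\right) = \left(\frac{1}{16} + 8\right) \left(-3\right) = \frac{129}{16} \left(-3\right) = - \frac{387}{16}$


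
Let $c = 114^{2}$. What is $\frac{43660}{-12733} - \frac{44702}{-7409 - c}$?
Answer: $- \frac{45955962}{37116695} \approx -1.2381$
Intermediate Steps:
$c = 12996$
$\frac{43660}{-12733} - \frac{44702}{-7409 - c} = \frac{43660}{-12733} - \frac{44702}{-7409 - 12996} = 43660 \left(- \frac{1}{12733}\right) - \frac{44702}{-7409 - 12996} = - \frac{43660}{12733} - \frac{44702}{-20405} = - \frac{43660}{12733} - - \frac{6386}{2915} = - \frac{43660}{12733} + \frac{6386}{2915} = - \frac{45955962}{37116695}$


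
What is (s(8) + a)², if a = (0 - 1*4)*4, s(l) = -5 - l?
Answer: 841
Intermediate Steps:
a = -16 (a = (0 - 4)*4 = -4*4 = -16)
(s(8) + a)² = ((-5 - 1*8) - 16)² = ((-5 - 8) - 16)² = (-13 - 16)² = (-29)² = 841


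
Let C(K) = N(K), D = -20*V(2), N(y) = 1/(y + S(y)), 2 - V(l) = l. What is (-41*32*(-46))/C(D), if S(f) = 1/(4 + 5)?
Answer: 60352/9 ≈ 6705.8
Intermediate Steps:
V(l) = 2 - l
S(f) = ⅑ (S(f) = 1/9 = ⅑)
N(y) = 1/(⅑ + y) (N(y) = 1/(y + ⅑) = 1/(⅑ + y))
D = 0 (D = -20*(2 - 1*2) = -20*(2 - 2) = -20*0 = 0)
C(K) = 9/(1 + 9*K)
(-41*32*(-46))/C(D) = (-41*32*(-46))/((9/(1 + 9*0))) = (-1312*(-46))/((9/(1 + 0))) = 60352/((9/1)) = 60352/((9*1)) = 60352/9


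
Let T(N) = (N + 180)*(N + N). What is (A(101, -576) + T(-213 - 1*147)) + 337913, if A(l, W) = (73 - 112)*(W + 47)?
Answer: 488144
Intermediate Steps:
A(l, W) = -1833 - 39*W (A(l, W) = -39*(47 + W) = -1833 - 39*W)
T(N) = 2*N*(180 + N) (T(N) = (180 + N)*(2*N) = 2*N*(180 + N))
(A(101, -576) + T(-213 - 1*147)) + 337913 = ((-1833 - 39*(-576)) + 2*(-213 - 1*147)*(180 + (-213 - 1*147))) + 337913 = ((-1833 + 22464) + 2*(-213 - 147)*(180 + (-213 - 147))) + 337913 = (20631 + 2*(-360)*(180 - 360)) + 337913 = (20631 + 2*(-360)*(-180)) + 337913 = (20631 + 129600) + 337913 = 150231 + 337913 = 488144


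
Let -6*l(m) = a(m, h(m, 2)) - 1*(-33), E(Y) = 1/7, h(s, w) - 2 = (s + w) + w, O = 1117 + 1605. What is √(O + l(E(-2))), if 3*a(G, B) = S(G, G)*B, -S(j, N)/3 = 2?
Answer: √4795518/42 ≈ 52.140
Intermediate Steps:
S(j, N) = -6 (S(j, N) = -3*2 = -6)
O = 2722
h(s, w) = 2 + s + 2*w (h(s, w) = 2 + ((s + w) + w) = 2 + (s + 2*w) = 2 + s + 2*w)
E(Y) = ⅐
a(G, B) = -2*B (a(G, B) = (-6*B)/3 = -2*B)
l(m) = -7/2 + m/3 (l(m) = -(-2*(2 + m + 2*2) - 1*(-33))/6 = -(-2*(2 + m + 4) + 33)/6 = -(-2*(6 + m) + 33)/6 = -((-12 - 2*m) + 33)/6 = -(21 - 2*m)/6 = -7/2 + m/3)
√(O + l(E(-2))) = √(2722 + (-7/2 + (⅓)*(⅐))) = √(2722 + (-7/2 + 1/21)) = √(2722 - 145/42) = √(114179/42) = √4795518/42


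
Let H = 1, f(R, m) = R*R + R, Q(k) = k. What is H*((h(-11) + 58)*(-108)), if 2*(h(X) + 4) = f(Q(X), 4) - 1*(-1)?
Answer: -11826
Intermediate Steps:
f(R, m) = R + R**2 (f(R, m) = R**2 + R = R + R**2)
h(X) = -7/2 + X*(1 + X)/2 (h(X) = -4 + (X*(1 + X) - 1*(-1))/2 = -4 + (X*(1 + X) + 1)/2 = -4 + (1 + X*(1 + X))/2 = -4 + (1/2 + X*(1 + X)/2) = -7/2 + X*(1 + X)/2)
H*((h(-11) + 58)*(-108)) = 1*(((-7/2 + (1/2)*(-11)*(1 - 11)) + 58)*(-108)) = 1*(((-7/2 + (1/2)*(-11)*(-10)) + 58)*(-108)) = 1*(((-7/2 + 55) + 58)*(-108)) = 1*((103/2 + 58)*(-108)) = 1*((219/2)*(-108)) = 1*(-11826) = -11826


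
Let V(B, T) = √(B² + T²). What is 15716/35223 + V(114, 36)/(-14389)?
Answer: 15716/35223 - 6*√397/14389 ≈ 0.43788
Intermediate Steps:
15716/35223 + V(114, 36)/(-14389) = 15716/35223 + √(114² + 36²)/(-14389) = 15716*(1/35223) + √(12996 + 1296)*(-1/14389) = 15716/35223 + √14292*(-1/14389) = 15716/35223 + (6*√397)*(-1/14389) = 15716/35223 - 6*√397/14389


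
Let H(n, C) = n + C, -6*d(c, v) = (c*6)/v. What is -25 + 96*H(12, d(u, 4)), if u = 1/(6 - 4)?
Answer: 1115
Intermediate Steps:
u = 1/2 ≈ 0.50000
d(c, v) = -c/v (d(c, v) = -c*6/(6*v) = -6*c/(6*v) = -c/v)
H(n, C) = C + n
-25 + 96*H(12, d(u, 4)) = -25 + 96*(-1*1/2/4 + 12) = -25 + 96*(-1*1/2*1/4 + 12) = -25 + 96*(-1/8 + 12) = -25 + 96*(95/8) = -25 + 1140 = 1115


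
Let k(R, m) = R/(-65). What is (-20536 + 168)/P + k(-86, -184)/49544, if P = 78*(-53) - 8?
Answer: 863061167/175509620 ≈ 4.9175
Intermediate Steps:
P = -4142 (P = -4134 - 8 = -4142)
k(R, m) = -R/65 (k(R, m) = R*(-1/65) = -R/65)
(-20536 + 168)/P + k(-86, -184)/49544 = (-20536 + 168)/(-4142) - 1/65*(-86)/49544 = -20368*(-1/4142) + (86/65)*(1/49544) = 536/109 + 43/1610180 = 863061167/175509620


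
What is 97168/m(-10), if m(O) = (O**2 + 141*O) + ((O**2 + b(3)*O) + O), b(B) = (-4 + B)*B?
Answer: -48584/595 ≈ -81.654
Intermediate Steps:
b(B) = B*(-4 + B)
m(O) = 2*O**2 + 139*O (m(O) = (O**2 + 141*O) + ((O**2 + (3*(-4 + 3))*O) + O) = (O**2 + 141*O) + ((O**2 + (3*(-1))*O) + O) = (O**2 + 141*O) + ((O**2 - 3*O) + O) = (O**2 + 141*O) + (O**2 - 2*O) = 2*O**2 + 139*O)
97168/m(-10) = 97168/((-10*(139 + 2*(-10)))) = 97168/((-10*(139 - 20))) = 97168/((-10*119)) = 97168/(-1190) = 97168*(-1/1190) = -48584/595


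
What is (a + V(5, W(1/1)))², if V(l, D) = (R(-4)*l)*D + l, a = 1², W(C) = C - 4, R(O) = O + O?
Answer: 15876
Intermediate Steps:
R(O) = 2*O
W(C) = -4 + C
a = 1
V(l, D) = l - 8*D*l (V(l, D) = ((2*(-4))*l)*D + l = (-8*l)*D + l = -8*D*l + l = l - 8*D*l)
(a + V(5, W(1/1)))² = (1 + 5*(1 - 8*(-4 + 1/1)))² = (1 + 5*(1 - 8*(-4 + 1)))² = (1 + 5*(1 - 8*(-3)))² = (1 + 5*(1 + 24))² = (1 + 5*25)² = (1 + 125)² = 126² = 15876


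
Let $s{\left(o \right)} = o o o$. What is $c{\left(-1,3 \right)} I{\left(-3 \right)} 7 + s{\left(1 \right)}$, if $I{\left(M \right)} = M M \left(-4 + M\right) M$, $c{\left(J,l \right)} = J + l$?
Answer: $2647$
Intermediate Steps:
$I{\left(M \right)} = M^{3} \left(-4 + M\right)$ ($I{\left(M \right)} = M^{2} M \left(-4 + M\right) = M^{3} \left(-4 + M\right)$)
$s{\left(o \right)} = o^{3}$ ($s{\left(o \right)} = o^{2} o = o^{3}$)
$c{\left(-1,3 \right)} I{\left(-3 \right)} 7 + s{\left(1 \right)} = \left(-1 + 3\right) \left(-3\right)^{3} \left(-4 - 3\right) 7 + 1^{3} = 2 \left(\left(-27\right) \left(-7\right)\right) 7 + 1 = 2 \cdot 189 \cdot 7 + 1 = 378 \cdot 7 + 1 = 2646 + 1 = 2647$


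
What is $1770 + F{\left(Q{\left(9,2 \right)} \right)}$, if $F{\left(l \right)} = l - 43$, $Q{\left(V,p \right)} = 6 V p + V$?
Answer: $1844$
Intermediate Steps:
$Q{\left(V,p \right)} = V + 6 V p$ ($Q{\left(V,p \right)} = 6 V p + V = V + 6 V p$)
$F{\left(l \right)} = -43 + l$
$1770 + F{\left(Q{\left(9,2 \right)} \right)} = 1770 - \left(43 - 9 \left(1 + 6 \cdot 2\right)\right) = 1770 - \left(43 - 9 \left(1 + 12\right)\right) = 1770 + \left(-43 + 9 \cdot 13\right) = 1770 + \left(-43 + 117\right) = 1770 + 74 = 1844$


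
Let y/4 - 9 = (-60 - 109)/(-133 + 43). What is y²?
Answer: 3833764/2025 ≈ 1893.2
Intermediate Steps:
y = 1958/45 (y = 36 + 4*((-60 - 109)/(-133 + 43)) = 36 + 4*(-169/(-90)) = 36 + 4*(-169*(-1/90)) = 36 + 4*(169/90) = 36 + 338/45 = 1958/45 ≈ 43.511)
y² = (1958/45)² = 3833764/2025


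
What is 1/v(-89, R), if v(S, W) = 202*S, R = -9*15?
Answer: -1/17978 ≈ -5.5624e-5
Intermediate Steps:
R = -135
1/v(-89, R) = 1/(202*(-89)) = 1/(-17978) = -1/17978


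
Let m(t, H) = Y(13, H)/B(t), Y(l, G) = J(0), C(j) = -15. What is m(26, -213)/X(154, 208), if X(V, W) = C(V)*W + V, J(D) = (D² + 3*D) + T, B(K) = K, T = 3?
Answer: -3/77116 ≈ -3.8902e-5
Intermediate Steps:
J(D) = 3 + D² + 3*D (J(D) = (D² + 3*D) + 3 = 3 + D² + 3*D)
Y(l, G) = 3 (Y(l, G) = 3 + 0² + 3*0 = 3 + 0 + 0 = 3)
X(V, W) = V - 15*W (X(V, W) = -15*W + V = V - 15*W)
m(t, H) = 3/t
m(26, -213)/X(154, 208) = (3/26)/(154 - 15*208) = (3*(1/26))/(154 - 3120) = (3/26)/(-2966) = (3/26)*(-1/2966) = -3/77116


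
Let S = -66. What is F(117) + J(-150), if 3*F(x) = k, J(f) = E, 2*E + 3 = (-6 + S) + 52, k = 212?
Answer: 355/6 ≈ 59.167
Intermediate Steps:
E = -23/2 (E = -3/2 + ((-6 - 66) + 52)/2 = -3/2 + (-72 + 52)/2 = -3/2 + (½)*(-20) = -3/2 - 10 = -23/2 ≈ -11.500)
J(f) = -23/2
F(x) = 212/3 (F(x) = (⅓)*212 = 212/3)
F(117) + J(-150) = 212/3 - 23/2 = 355/6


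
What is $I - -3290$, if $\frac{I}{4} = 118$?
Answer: $3762$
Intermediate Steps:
$I = 472$ ($I = 4 \cdot 118 = 472$)
$I - -3290 = 472 - -3290 = 472 + 3290 = 3762$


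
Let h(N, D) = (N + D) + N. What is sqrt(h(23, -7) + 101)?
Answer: 2*sqrt(35) ≈ 11.832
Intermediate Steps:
h(N, D) = D + 2*N (h(N, D) = (D + N) + N = D + 2*N)
sqrt(h(23, -7) + 101) = sqrt((-7 + 2*23) + 101) = sqrt((-7 + 46) + 101) = sqrt(39 + 101) = sqrt(140) = 2*sqrt(35)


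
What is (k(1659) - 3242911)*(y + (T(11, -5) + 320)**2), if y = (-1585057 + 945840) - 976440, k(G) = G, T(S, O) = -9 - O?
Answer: 4913093022852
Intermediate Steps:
y = -1615657 (y = -639217 - 976440 = -1615657)
(k(1659) - 3242911)*(y + (T(11, -5) + 320)**2) = (1659 - 3242911)*(-1615657 + ((-9 - 1*(-5)) + 320)**2) = -3241252*(-1615657 + ((-9 + 5) + 320)**2) = -3241252*(-1615657 + (-4 + 320)**2) = -3241252*(-1615657 + 316**2) = -3241252*(-1615657 + 99856) = -3241252*(-1515801) = 4913093022852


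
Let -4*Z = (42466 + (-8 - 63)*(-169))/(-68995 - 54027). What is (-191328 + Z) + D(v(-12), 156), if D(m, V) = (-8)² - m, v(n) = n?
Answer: -94112759711/492088 ≈ -1.9125e+5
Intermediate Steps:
D(m, V) = 64 - m
Z = 54465/492088 (Z = -(42466 + (-8 - 63)*(-169))/(4*(-68995 - 54027)) = -(42466 - 71*(-169))/(4*(-123022)) = -(42466 + 11999)*(-1)/(4*123022) = -54465*(-1)/(4*123022) = -¼*(-54465/123022) = 54465/492088 ≈ 0.11068)
(-191328 + Z) + D(v(-12), 156) = (-191328 + 54465/492088) + (64 - 1*(-12)) = -94150158399/492088 + (64 + 12) = -94150158399/492088 + 76 = -94112759711/492088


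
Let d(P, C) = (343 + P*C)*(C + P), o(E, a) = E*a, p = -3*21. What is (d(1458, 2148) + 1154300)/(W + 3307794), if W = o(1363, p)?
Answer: 11295604262/3221925 ≈ 3505.9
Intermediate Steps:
p = -63
W = -85869 (W = 1363*(-63) = -85869)
d(P, C) = (343 + C*P)*(C + P)
(d(1458, 2148) + 1154300)/(W + 3307794) = ((343*2148 + 343*1458 + 2148*1458² + 1458*2148²) + 1154300)/(-85869 + 3307794) = ((736764 + 500094 + 2148*2125764 + 1458*4613904) + 1154300)/3221925 = ((736764 + 500094 + 4566141072 + 6727072032) + 1154300)*(1/3221925) = (11294449962 + 1154300)*(1/3221925) = 11295604262*(1/3221925) = 11295604262/3221925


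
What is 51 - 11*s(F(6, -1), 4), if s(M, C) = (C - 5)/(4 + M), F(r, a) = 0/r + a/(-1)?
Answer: 266/5 ≈ 53.200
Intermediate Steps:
F(r, a) = -a (F(r, a) = 0 + a*(-1) = 0 - a = -a)
s(M, C) = (-5 + C)/(4 + M)
51 - 11*s(F(6, -1), 4) = 51 - 11*(-5 + 4)/(4 - 1*(-1)) = 51 - 11*(-1)/(4 + 1) = 51 - 11*(-1)/5 = 51 - 11*(-1/5) = 51 + 11/5 = 266/5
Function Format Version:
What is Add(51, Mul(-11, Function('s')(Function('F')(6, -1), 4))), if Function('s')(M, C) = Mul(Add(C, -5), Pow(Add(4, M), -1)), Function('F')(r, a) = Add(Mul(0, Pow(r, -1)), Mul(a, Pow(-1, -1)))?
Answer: Rational(266, 5) ≈ 53.200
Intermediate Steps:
Function('F')(r, a) = Mul(-1, a) (Function('F')(r, a) = Add(0, Mul(a, -1)) = Add(0, Mul(-1, a)) = Mul(-1, a))
Function('s')(M, C) = Mul(Pow(Add(4, M), -1), Add(-5, C)) (Function('s')(M, C) = Mul(Add(-5, C), Pow(Add(4, M), -1)) = Mul(Pow(Add(4, M), -1), Add(-5, C)))
Add(51, Mul(-11, Function('s')(Function('F')(6, -1), 4))) = Add(51, Mul(-11, Mul(Pow(Add(4, Mul(-1, -1)), -1), Add(-5, 4)))) = Add(51, Mul(-11, Mul(Pow(Add(4, 1), -1), -1))) = Add(51, Mul(-11, Mul(Pow(5, -1), -1))) = Add(51, Mul(-11, Mul(Rational(1, 5), -1))) = Add(51, Mul(-11, Rational(-1, 5))) = Add(51, Rational(11, 5)) = Rational(266, 5)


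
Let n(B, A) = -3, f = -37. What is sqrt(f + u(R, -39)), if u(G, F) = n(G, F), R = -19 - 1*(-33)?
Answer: 2*I*sqrt(10) ≈ 6.3246*I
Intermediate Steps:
R = 14 (R = -19 + 33 = 14)
u(G, F) = -3
sqrt(f + u(R, -39)) = sqrt(-37 - 3) = sqrt(-40) = 2*I*sqrt(10)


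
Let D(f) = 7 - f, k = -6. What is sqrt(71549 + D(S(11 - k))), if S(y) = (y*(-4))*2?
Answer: 2*sqrt(17923) ≈ 267.75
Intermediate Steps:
S(y) = -8*y (S(y) = -4*y*2 = -8*y)
sqrt(71549 + D(S(11 - k))) = sqrt(71549 + (7 - (-8)*(11 - 1*(-6)))) = sqrt(71549 + (7 - (-8)*(11 + 6))) = sqrt(71549 + (7 - (-8)*17)) = sqrt(71549 + (7 - 1*(-136))) = sqrt(71549 + (7 + 136)) = sqrt(71549 + 143) = sqrt(71692) = 2*sqrt(17923)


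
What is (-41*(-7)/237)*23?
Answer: 6601/237 ≈ 27.852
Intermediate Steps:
(-41*(-7)/237)*23 = (287*(1/237))*23 = (287/237)*23 = 6601/237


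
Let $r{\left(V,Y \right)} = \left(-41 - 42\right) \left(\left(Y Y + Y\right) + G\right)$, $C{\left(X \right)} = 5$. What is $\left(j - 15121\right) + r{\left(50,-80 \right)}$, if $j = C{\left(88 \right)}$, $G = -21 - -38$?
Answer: $-541087$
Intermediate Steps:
$G = 17$ ($G = -21 + 38 = 17$)
$r{\left(V,Y \right)} = -1411 - 83 Y - 83 Y^{2}$ ($r{\left(V,Y \right)} = \left(-41 - 42\right) \left(\left(Y Y + Y\right) + 17\right) = - 83 \left(\left(Y^{2} + Y\right) + 17\right) = - 83 \left(\left(Y + Y^{2}\right) + 17\right) = - 83 \left(17 + Y + Y^{2}\right) = -1411 - 83 Y - 83 Y^{2}$)
$j = 5$
$\left(j - 15121\right) + r{\left(50,-80 \right)} = \left(5 - 15121\right) - \left(-5229 + 531200\right) = -15116 - 525971 = -541087$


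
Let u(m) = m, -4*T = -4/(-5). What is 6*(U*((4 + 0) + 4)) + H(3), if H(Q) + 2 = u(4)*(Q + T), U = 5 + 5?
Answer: 2446/5 ≈ 489.20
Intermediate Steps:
U = 10
T = -1/5 (T = -(-1)/(-5) = -(-1)*(-1)/5 = -1/4*4/5 = -1/5 ≈ -0.20000)
H(Q) = -14/5 + 4*Q (H(Q) = -2 + 4*(Q - 1/5) = -2 + 4*(-1/5 + Q) = -2 + (-4/5 + 4*Q) = -14/5 + 4*Q)
6*(U*((4 + 0) + 4)) + H(3) = 6*(10*((4 + 0) + 4)) + (-14/5 + 4*3) = 6*(10*(4 + 4)) + (-14/5 + 12) = 6*(10*8) + 46/5 = 6*80 + 46/5 = 480 + 46/5 = 2446/5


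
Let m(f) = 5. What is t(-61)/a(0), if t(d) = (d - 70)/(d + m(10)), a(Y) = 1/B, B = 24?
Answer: 393/7 ≈ 56.143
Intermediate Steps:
a(Y) = 1/24
t(d) = (-70 + d)/(5 + d) (t(d) = (d - 70)/(d + 5) = (-70 + d)/(5 + d))
t(-61)/a(0) = ((-70 - 61)/(5 - 61))/(1/24) = (-131/(-56))*24 = -1/56*(-131)*24 = (131/56)*24 = 393/7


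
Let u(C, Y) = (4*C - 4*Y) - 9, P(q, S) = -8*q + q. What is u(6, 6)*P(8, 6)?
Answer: 504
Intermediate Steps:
P(q, S) = -7*q
u(C, Y) = -9 - 4*Y + 4*C (u(C, Y) = (-4*Y + 4*C) - 9 = -9 - 4*Y + 4*C)
u(6, 6)*P(8, 6) = (-9 - 4*6 + 4*6)*(-7*8) = (-9 - 24 + 24)*(-56) = -9*(-56) = 504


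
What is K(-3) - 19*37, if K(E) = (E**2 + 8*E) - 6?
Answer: -724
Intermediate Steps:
K(E) = -6 + E**2 + 8*E
K(-3) - 19*37 = (-6 + (-3)**2 + 8*(-3)) - 19*37 = (-6 + 9 - 24) - 703 = -21 - 703 = -724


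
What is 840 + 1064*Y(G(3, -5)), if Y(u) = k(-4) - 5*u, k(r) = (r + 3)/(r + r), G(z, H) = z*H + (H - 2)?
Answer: 118013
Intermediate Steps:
G(z, H) = -2 + H + H*z (G(z, H) = H*z + (-2 + H) = -2 + H + H*z)
k(r) = (3 + r)/(2*r) (k(r) = (3 + r)/((2*r)) = (3 + r)*(1/(2*r)) = (3 + r)/(2*r))
Y(u) = ⅛ - 5*u (Y(u) = (½)*(3 - 4)/(-4) - 5*u = (½)*(-¼)*(-1) - 5*u = ⅛ - 5*u)
840 + 1064*Y(G(3, -5)) = 840 + 1064*(⅛ - 5*(-2 - 5 - 5*3)) = 840 + 1064*(⅛ - 5*(-2 - 5 - 15)) = 840 + 1064*(⅛ - 5*(-22)) = 840 + 1064*(⅛ + 110) = 840 + 1064*(881/8) = 840 + 117173 = 118013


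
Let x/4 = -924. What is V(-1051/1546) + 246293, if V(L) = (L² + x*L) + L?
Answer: 594673750559/2390116 ≈ 2.4881e+5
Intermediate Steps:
x = -3696 (x = 4*(-924) = -3696)
V(L) = L² - 3695*L (V(L) = (L² - 3696*L) + L = L² - 3695*L)
V(-1051/1546) + 246293 = (-1051/1546)*(-3695 - 1051/1546) + 246293 = (-1051*1/1546)*(-3695 - 1051*1/1546) + 246293 = -1051*(-3695 - 1051/1546)/1546 + 246293 = -1051/1546*(-5713521/1546) + 246293 = 6004910571/2390116 + 246293 = 594673750559/2390116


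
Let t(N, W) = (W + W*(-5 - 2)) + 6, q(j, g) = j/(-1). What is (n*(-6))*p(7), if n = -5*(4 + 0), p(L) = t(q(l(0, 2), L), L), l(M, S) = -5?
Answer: -4320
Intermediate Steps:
q(j, g) = -j (q(j, g) = j*(-1) = -j)
t(N, W) = 6 - 6*W (t(N, W) = (W + W*(-7)) + 6 = (W - 7*W) + 6 = -6*W + 6 = 6 - 6*W)
p(L) = 6 - 6*L
n = -20 (n = -5*4 = -20)
(n*(-6))*p(7) = (-20*(-6))*(6 - 6*7) = 120*(6 - 42) = 120*(-36) = -4320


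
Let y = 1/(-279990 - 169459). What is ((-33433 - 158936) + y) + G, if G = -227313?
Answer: -188625655219/449449 ≈ -4.1968e+5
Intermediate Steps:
y = -1/449449 (y = 1/(-449449) = -1/449449 ≈ -2.2249e-6)
((-33433 - 158936) + y) + G = ((-33433 - 158936) - 1/449449) - 227313 = (-192369 - 1/449449) - 227313 = -86460054682/449449 - 227313 = -188625655219/449449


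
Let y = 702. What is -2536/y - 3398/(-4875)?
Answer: -127918/43875 ≈ -2.9155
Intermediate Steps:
-2536/y - 3398/(-4875) = -2536/702 - 3398/(-4875) = -2536*1/702 - 3398*(-1/4875) = -1268/351 + 3398/4875 = -127918/43875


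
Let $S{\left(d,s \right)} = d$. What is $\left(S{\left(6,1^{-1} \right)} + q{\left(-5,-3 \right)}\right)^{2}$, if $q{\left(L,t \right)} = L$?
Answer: $1$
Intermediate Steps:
$\left(S{\left(6,1^{-1} \right)} + q{\left(-5,-3 \right)}\right)^{2} = \left(6 - 5\right)^{2} = 1^{2} = 1$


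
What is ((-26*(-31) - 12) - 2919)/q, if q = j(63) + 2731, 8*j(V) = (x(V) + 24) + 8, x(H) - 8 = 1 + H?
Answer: -2125/2744 ≈ -0.77442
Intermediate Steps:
x(H) = 9 + H (x(H) = 8 + (1 + H) = 9 + H)
j(V) = 41/8 + V/8 (j(V) = (((9 + V) + 24) + 8)/8 = ((33 + V) + 8)/8 = (41 + V)/8 = 41/8 + V/8)
q = 2744 (q = (41/8 + (⅛)*63) + 2731 = (41/8 + 63/8) + 2731 = 13 + 2731 = 2744)
((-26*(-31) - 12) - 2919)/q = ((-26*(-31) - 12) - 2919)/2744 = ((806 - 12) - 2919)*(1/2744) = (794 - 2919)*(1/2744) = -2125*1/2744 = -2125/2744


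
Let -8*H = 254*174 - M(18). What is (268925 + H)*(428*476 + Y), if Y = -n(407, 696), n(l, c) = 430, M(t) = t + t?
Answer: 53549709690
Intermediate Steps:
M(t) = 2*t
H = -5520 (H = -(254*174 - 2*18)/8 = -(44196 - 1*36)/8 = -(44196 - 36)/8 = -⅛*44160 = -5520)
Y = -430 (Y = -1*430 = -430)
(268925 + H)*(428*476 + Y) = (268925 - 5520)*(428*476 - 430) = 263405*(203728 - 430) = 263405*203298 = 53549709690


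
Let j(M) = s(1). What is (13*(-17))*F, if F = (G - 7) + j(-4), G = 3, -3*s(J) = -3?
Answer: 663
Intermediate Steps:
s(J) = 1 (s(J) = -⅓*(-3) = 1)
j(M) = 1
F = -3 (F = (3 - 7) + 1 = -4 + 1 = -3)
(13*(-17))*F = (13*(-17))*(-3) = -221*(-3) = 663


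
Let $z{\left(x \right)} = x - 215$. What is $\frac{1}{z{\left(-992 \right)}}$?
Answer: $- \frac{1}{1207} \approx -0.0008285$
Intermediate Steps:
$z{\left(x \right)} = -215 + x$
$\frac{1}{z{\left(-992 \right)}} = \frac{1}{-215 - 992} = \frac{1}{-1207} = - \frac{1}{1207}$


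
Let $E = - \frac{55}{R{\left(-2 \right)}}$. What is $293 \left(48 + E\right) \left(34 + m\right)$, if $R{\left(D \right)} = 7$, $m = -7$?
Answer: $\frac{2222991}{7} \approx 3.1757 \cdot 10^{5}$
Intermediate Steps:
$E = - \frac{55}{7} \approx -7.8571$
$293 \left(48 + E\right) \left(34 + m\right) = 293 \left(48 - \frac{55}{7}\right) \left(34 - 7\right) = 293 \cdot \frac{281}{7} \cdot 27 = 293 \cdot \frac{7587}{7} = \frac{2222991}{7}$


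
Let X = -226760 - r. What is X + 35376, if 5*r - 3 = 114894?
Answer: -1071817/5 ≈ -2.1436e+5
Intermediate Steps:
r = 114897/5 (r = 3/5 + (1/5)*114894 = 3/5 + 114894/5 = 114897/5 ≈ 22979.)
X = -1248697/5 (X = -226760 - 1*114897/5 = -226760 - 114897/5 = -1248697/5 ≈ -2.4974e+5)
X + 35376 = -1248697/5 + 35376 = -1071817/5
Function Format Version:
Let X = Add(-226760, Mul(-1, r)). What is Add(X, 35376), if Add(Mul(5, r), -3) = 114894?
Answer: Rational(-1071817, 5) ≈ -2.1436e+5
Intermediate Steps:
r = Rational(114897, 5) (r = Add(Rational(3, 5), Mul(Rational(1, 5), 114894)) = Add(Rational(3, 5), Rational(114894, 5)) = Rational(114897, 5) ≈ 22979.)
X = Rational(-1248697, 5) (X = Add(-226760, Mul(-1, Rational(114897, 5))) = Add(-226760, Rational(-114897, 5)) = Rational(-1248697, 5) ≈ -2.4974e+5)
Add(X, 35376) = Add(Rational(-1248697, 5), 35376) = Rational(-1071817, 5)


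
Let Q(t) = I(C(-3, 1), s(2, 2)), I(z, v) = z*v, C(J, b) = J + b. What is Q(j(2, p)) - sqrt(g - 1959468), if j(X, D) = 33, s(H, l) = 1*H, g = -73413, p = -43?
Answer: -4 - I*sqrt(2032881) ≈ -4.0 - 1425.8*I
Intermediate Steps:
s(H, l) = H
I(z, v) = v*z
Q(t) = -4 (Q(t) = 2*(-3 + 1) = 2*(-2) = -4)
Q(j(2, p)) - sqrt(g - 1959468) = -4 - sqrt(-73413 - 1959468) = -4 - sqrt(-2032881) = -4 - I*sqrt(2032881)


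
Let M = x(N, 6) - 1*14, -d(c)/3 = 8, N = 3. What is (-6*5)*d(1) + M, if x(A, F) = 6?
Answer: 712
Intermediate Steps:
d(c) = -24 (d(c) = -3*8 = -24)
M = -8 (M = 6 - 1*14 = 6 - 14 = -8)
(-6*5)*d(1) + M = -6*5*(-24) - 8 = -30*(-24) - 8 = 720 - 8 = 712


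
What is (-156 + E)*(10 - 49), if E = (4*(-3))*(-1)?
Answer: 5616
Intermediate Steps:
E = 12 (E = -12*(-1) = 12)
(-156 + E)*(10 - 49) = (-156 + 12)*(10 - 49) = -144*(-39) = 5616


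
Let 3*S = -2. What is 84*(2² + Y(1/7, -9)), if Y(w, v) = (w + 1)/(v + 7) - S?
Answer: 344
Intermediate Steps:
S = -⅔ (S = (⅓)*(-2) = -⅔ ≈ -0.66667)
Y(w, v) = ⅔ + (1 + w)/(7 + v) (Y(w, v) = (w + 1)/(v + 7) - 1*(-⅔) = (1 + w)/(7 + v) + ⅔ = ⅔ + (1 + w)/(7 + v))
84*(2² + Y(1/7, -9)) = 84*(2² + (17 + 2*(-9) + 3/7)/(3*(7 - 9))) = 84*(4 + (⅓)*(17 - 18 + 3*(⅐))/(-2)) = 84*(4 + (⅓)*(-½)*(17 - 18 + 3/7)) = 84*(4 + (⅓)*(-½)*(-4/7)) = 84*(4 + 2/21) = 84*(86/21) = 344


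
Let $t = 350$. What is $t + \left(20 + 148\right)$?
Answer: $518$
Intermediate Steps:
$t + \left(20 + 148\right) = 350 + \left(20 + 148\right) = 350 + 168 = 518$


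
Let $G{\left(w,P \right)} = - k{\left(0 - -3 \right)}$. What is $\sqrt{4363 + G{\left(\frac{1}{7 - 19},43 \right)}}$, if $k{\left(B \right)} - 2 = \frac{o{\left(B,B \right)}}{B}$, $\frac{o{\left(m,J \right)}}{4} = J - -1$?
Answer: $\frac{\sqrt{39201}}{3} \approx 65.997$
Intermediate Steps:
$o{\left(m,J \right)} = 4 + 4 J$ ($o{\left(m,J \right)} = 4 \left(J - -1\right) = 4 \left(J + 1\right) = 4 \left(1 + J\right) = 4 + 4 J$)
$k{\left(B \right)} = 2 + \frac{4 + 4 B}{B}$
$G{\left(w,P \right)} = - \frac{22}{3}$ ($G{\left(w,P \right)} = - (6 + \frac{4}{0 - -3}) = - (6 + \frac{4}{0 + 3}) = - (6 + \frac{4}{3}) = \left(-1\right) \frac{22}{3} = - \frac{22}{3}$)
$\sqrt{4363 + G{\left(\frac{1}{7 - 19},43 \right)}} = \sqrt{4363 - \frac{22}{3}} = \sqrt{\frac{13067}{3}} = \frac{\sqrt{39201}}{3}$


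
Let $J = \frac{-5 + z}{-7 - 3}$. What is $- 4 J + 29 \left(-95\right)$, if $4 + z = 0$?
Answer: $- \frac{13793}{5} \approx -2758.6$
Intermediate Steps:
$z = -4$ ($z = -4 + 0 = -4$)
$J = \frac{9}{10}$ ($J = \frac{-5 - 4}{-7 - 3} = - \frac{9}{-10} = \left(-9\right) \left(- \frac{1}{10}\right) = \frac{9}{10} \approx 0.9$)
$- 4 J + 29 \left(-95\right) = \left(-4\right) \frac{9}{10} + 29 \left(-95\right) = - \frac{18}{5} - 2755 = - \frac{13793}{5}$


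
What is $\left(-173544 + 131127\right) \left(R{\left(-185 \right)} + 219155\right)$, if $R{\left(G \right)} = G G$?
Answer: $-10747619460$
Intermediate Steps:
$R{\left(G \right)} = G^{2}$
$\left(-173544 + 131127\right) \left(R{\left(-185 \right)} + 219155\right) = \left(-173544 + 131127\right) \left(\left(-185\right)^{2} + 219155\right) = - 42417 \left(34225 + 219155\right) = \left(-42417\right) 253380 = -10747619460$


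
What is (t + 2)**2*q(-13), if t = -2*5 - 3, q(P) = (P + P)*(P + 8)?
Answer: 15730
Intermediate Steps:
q(P) = 2*P*(8 + P) (q(P) = (2*P)*(8 + P) = 2*P*(8 + P))
t = -13 (t = -10 - 3 = -13)
(t + 2)**2*q(-13) = (-13 + 2)**2*(2*(-13)*(8 - 13)) = (-11)**2*(2*(-13)*(-5)) = 121*130 = 15730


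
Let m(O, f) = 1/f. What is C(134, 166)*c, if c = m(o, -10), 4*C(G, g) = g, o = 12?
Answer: -83/20 ≈ -4.1500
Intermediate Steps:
C(G, g) = g/4
c = -⅒ (c = 1/(-10) = -⅒ ≈ -0.10000)
C(134, 166)*c = ((¼)*166)*(-⅒) = (83/2)*(-⅒) = -83/20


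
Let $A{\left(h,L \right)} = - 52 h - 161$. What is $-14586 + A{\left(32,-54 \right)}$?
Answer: $-16411$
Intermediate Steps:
$A{\left(h,L \right)} = -161 - 52 h$
$-14586 + A{\left(32,-54 \right)} = -14586 - 1825 = -16411$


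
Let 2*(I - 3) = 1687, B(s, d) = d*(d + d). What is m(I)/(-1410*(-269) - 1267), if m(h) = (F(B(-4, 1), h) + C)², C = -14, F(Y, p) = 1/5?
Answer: 4761/9450575 ≈ 0.00050378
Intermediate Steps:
B(s, d) = 2*d² (B(s, d) = d*(2*d) = 2*d²)
I = 1693/2 (I = 3 + (½)*1687 = 3 + 1687/2 = 1693/2 ≈ 846.50)
F(Y, p) = ⅕
m(h) = 4761/25 (m(h) = (⅕ - 14)² = (-69/5)² = 4761/25)
m(I)/(-1410*(-269) - 1267) = 4761/(25*(-1410*(-269) - 1267)) = 4761/(25*(379290 - 1267)) = (4761/25)/378023 = (4761/25)*(1/378023) = 4761/9450575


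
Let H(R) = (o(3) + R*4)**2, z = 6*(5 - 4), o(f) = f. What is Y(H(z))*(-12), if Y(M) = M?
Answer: -8748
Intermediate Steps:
z = 6 (z = 6*1 = 6)
H(R) = (3 + 4*R)**2 (H(R) = (3 + R*4)**2 = (3 + 4*R)**2)
Y(H(z))*(-12) = (3 + 4*6)**2*(-12) = (3 + 24)**2*(-12) = 27**2*(-12) = 729*(-12) = -8748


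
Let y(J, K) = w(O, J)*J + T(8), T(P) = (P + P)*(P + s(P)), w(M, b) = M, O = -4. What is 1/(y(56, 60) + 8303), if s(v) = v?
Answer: 1/8335 ≈ 0.00011998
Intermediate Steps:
T(P) = 4*P² (T(P) = (P + P)*(P + P) = (2*P)*(2*P) = 4*P²)
y(J, K) = 256 - 4*J (y(J, K) = -4*J + 4*8² = -4*J + 4*64 = -4*J + 256 = 256 - 4*J)
1/(y(56, 60) + 8303) = 1/((256 - 4*56) + 8303) = 1/((256 - 224) + 8303) = 1/(32 + 8303) = 1/8335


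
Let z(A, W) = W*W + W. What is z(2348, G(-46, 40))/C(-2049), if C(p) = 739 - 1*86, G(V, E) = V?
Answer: 2070/653 ≈ 3.1700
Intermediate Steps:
z(A, W) = W + W**2 (z(A, W) = W**2 + W = W + W**2)
C(p) = 653 (C(p) = 739 - 86 = 653)
z(2348, G(-46, 40))/C(-2049) = -46*(1 - 46)/653 = -46*(-45)*(1/653) = 2070*(1/653) = 2070/653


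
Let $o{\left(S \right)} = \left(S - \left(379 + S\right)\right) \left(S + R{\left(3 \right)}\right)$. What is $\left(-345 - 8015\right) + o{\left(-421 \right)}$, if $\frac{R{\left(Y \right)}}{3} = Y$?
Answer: $147788$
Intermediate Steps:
$R{\left(Y \right)} = 3 Y$
$o{\left(S \right)} = -3411 - 379 S$ ($o{\left(S \right)} = \left(S - \left(379 + S\right)\right) \left(S + 3 \cdot 3\right) = - 379 \left(S + 9\right) = - 379 \left(9 + S\right) = -3411 - 379 S$)
$\left(-345 - 8015\right) + o{\left(-421 \right)} = \left(-345 - 8015\right) - -156148 = \left(-345 - 8015\right) + \left(-3411 + 159559\right) = -8360 + 156148 = 147788$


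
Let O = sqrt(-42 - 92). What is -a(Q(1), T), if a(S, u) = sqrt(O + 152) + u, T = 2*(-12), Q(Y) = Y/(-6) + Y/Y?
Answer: 24 - sqrt(152 + I*sqrt(134)) ≈ 11.662 - 0.46912*I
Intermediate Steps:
O = I*sqrt(134) (O = sqrt(-134) = I*sqrt(134) ≈ 11.576*I)
Q(Y) = 1 - Y/6 (Q(Y) = Y*(-1/6) + 1 = -Y/6 + 1 = 1 - Y/6)
T = -24
a(S, u) = u + sqrt(152 + I*sqrt(134)) (a(S, u) = sqrt(I*sqrt(134) + 152) + u = sqrt(152 + I*sqrt(134)) + u = u + sqrt(152 + I*sqrt(134)))
-a(Q(1), T) = -(-24 + sqrt(152 + I*sqrt(134))) = 24 - sqrt(152 + I*sqrt(134))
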